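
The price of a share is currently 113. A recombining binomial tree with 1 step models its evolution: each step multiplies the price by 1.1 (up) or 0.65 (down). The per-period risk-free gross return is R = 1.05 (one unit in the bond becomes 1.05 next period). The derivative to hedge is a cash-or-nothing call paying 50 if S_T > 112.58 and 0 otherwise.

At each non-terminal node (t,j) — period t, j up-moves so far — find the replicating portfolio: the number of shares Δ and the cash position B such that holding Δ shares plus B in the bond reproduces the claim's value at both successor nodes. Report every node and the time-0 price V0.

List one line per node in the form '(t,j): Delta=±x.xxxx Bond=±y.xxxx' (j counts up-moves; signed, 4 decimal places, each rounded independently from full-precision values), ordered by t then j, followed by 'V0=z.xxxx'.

No-arbitrage ⇒ martingale measure with p* = (R−d)/(u−d) = 0.8889.
At expiry t=1: V(1,0)=0.0000, V(1,1)=50.0000
Node (0,0) S=113.0000: V=(p*·50.0000+(1−p*)·0.0000)/1.05=42.3280; Δ=(50.0000−0.0000)/(124.3000−73.4500)=0.9833; B=V−Δ·S=-68.7831
The time-0 hedge costs 42.3280, which is the no-arbitrage price.

(0,0): Delta=0.9833 Bond=-68.7831
V0=42.3280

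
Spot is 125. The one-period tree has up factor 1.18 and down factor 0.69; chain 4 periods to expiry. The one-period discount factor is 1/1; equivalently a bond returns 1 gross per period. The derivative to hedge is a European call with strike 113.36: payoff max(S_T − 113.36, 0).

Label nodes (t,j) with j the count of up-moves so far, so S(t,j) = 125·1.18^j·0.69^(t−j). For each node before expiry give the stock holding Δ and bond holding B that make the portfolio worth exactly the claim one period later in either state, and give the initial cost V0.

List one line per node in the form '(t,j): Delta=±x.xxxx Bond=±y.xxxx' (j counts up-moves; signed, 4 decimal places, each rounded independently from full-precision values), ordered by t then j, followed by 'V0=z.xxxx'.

(0,0): Delta=0.6202 Bond=-46.3149
(1,0): Delta=0.2685 Bond=-15.9794
(1,1): Delta=0.7396 Bond=-63.9290
(2,0): Delta=0.0000 Bond=0.0000
(2,1): Delta=0.3597 Bond=-25.2578
(2,2): Delta=0.8686 Bond=-86.3833
(3,0): Delta=0.0000 Bond=0.0000
(3,1): Delta=0.0000 Bond=0.0000
(3,2): Delta=0.4818 Bond=-39.9236
(3,3): Delta=1.0000 Bond=-113.3600
V0=31.2127

Under the risk-neutral measure, an up-move has probability p* = (R−d)/(u−d) = 0.6327 and values discount at R = 1.
At expiry t=4: V(4,0)=0.0000, V(4,1)=0.0000, V(4,2)=0.0000, V(4,3)=28.3515, V(4,4)=128.9872
Node (3,0) S=41.0636: V=(p*·0.0000+(1−p*)·0.0000)/1=0.0000; Δ=(0.0000−0.0000)/(48.4551−28.3339)=0.0000; B=V−Δ·S=0.0000
Node (3,1) S=70.2247: V=(p*·0.0000+(1−p*)·0.0000)/1=0.0000; Δ=(0.0000−0.0000)/(82.8652−48.4551)=0.0000; B=V−Δ·S=0.0000
Node (3,2) S=120.0945: V=(p*·28.3515+(1−p*)·0.0000)/1=17.9367; Δ=(28.3515−0.0000)/(141.7115−82.8652)=0.4818; B=V−Δ·S=-39.9236
Node (3,3) S=205.3790: V=(p*·128.9872+(1−p*)·28.3515)/1=92.0190; Δ=(128.9872−28.3515)/(242.3472−141.7115)=1.0000; B=V−Δ·S=-113.3600
Node (2,0) S=59.5125: V=(p*·0.0000+(1−p*)·0.0000)/1=0.0000; Δ=(0.0000−0.0000)/(70.2247−41.0636)=0.0000; B=V−Δ·S=0.0000
Node (2,1) S=101.7750: V=(p*·17.9367+(1−p*)·0.0000)/1=11.3477; Δ=(17.9367−0.0000)/(120.0945−70.2247)=0.3597; B=V−Δ·S=-25.2578
Node (2,2) S=174.0500: V=(p*·92.0190+(1−p*)·17.9367)/1=64.8051; Δ=(92.0190−17.9367)/(205.3790−120.0945)=0.8686; B=V−Δ·S=-86.3833
Node (1,0) S=86.2500: V=(p*·11.3477+(1−p*)·0.0000)/1=7.1792; Δ=(11.3477−0.0000)/(101.7750−59.5125)=0.2685; B=V−Δ·S=-15.9794
Node (1,1) S=147.5000: V=(p*·64.8051+(1−p*)·11.3477)/1=45.1677; Δ=(64.8051−11.3477)/(174.0500−101.7750)=0.7396; B=V−Δ·S=-63.9290
Node (0,0) S=125.0000: V=(p*·45.1677+(1−p*)·7.1792)/1=31.2127; Δ=(45.1677−7.1792)/(147.5000−86.2500)=0.6202; B=V−Δ·S=-46.3149
Root portfolio cost Δ·125+B reproduces V0=31.2127.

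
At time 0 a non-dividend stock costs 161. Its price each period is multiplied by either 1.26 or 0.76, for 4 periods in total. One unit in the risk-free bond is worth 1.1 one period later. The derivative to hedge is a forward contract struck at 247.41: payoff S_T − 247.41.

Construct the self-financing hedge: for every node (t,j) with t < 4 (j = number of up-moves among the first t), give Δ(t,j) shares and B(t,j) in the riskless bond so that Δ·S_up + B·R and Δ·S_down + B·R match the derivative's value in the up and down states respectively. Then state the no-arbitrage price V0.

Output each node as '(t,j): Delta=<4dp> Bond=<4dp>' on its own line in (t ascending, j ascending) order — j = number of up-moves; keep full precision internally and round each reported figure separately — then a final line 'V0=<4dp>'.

(0,0): Delta=1.0000 Bond=-168.9844
(1,0): Delta=1.0000 Bond=-185.8828
(1,1): Delta=1.0000 Bond=-185.8828
(2,0): Delta=1.0000 Bond=-204.4711
(2,1): Delta=1.0000 Bond=-204.4711
(2,2): Delta=1.0000 Bond=-204.4711
(3,0): Delta=1.0000 Bond=-224.9182
(3,1): Delta=1.0000 Bond=-224.9182
(3,2): Delta=1.0000 Bond=-224.9182
(3,3): Delta=1.0000 Bond=-224.9182
V0=-7.9844

Since d<R<u, set p* = (R−d)/(u−d) = 0.6800; price each node as the discounted p*-expectation of its children.
At expiry t=4: V(4,0)=-193.6969, V(4,1)=-158.3593, V(4,2)=-99.7734, V(4,3)=-2.6440, V(4,4)=158.3863
  t=3,j=0: stock 70.6751 → up 89.0507 (V=-158.3593), down 53.7131 (V=-193.6969). Price -154.2430; hedge Δ=1.0000, bond B=-224.9182.
  t=3,j=1: stock 117.1719 → up 147.6366 (V=-99.7734), down 89.0507 (V=-158.3593). Price -107.7462; hedge Δ=1.0000, bond B=-224.9182.
  t=3,j=2: stock 194.2587 → up 244.7660 (V=-2.6440), down 147.6366 (V=-99.7734). Price -30.6594; hedge Δ=1.0000, bond B=-224.9182.
  t=3,j=3: stock 322.0605 → up 405.7963 (V=158.3863), down 244.7660 (V=-2.6440). Price 97.1424; hedge Δ=1.0000, bond B=-224.9182.
  t=2,j=0: stock 92.9936 → up 117.1719 (V=-107.7462), down 70.6751 (V=-154.2430). Price -111.4775; hedge Δ=1.0000, bond B=-204.4711.
  t=2,j=1: stock 154.1736 → up 194.2587 (V=-30.6594), down 117.1719 (V=-107.7462). Price -50.2975; hedge Δ=1.0000, bond B=-204.4711.
  t=2,j=2: stock 255.6036 → up 322.0605 (V=97.1424), down 194.2587 (V=-30.6594). Price 51.1325; hedge Δ=1.0000, bond B=-204.4711.
  t=1,j=0: stock 122.3600 → up 154.1736 (V=-50.2975), down 92.9936 (V=-111.4775). Price -63.5228; hedge Δ=1.0000, bond B=-185.8828.
  t=1,j=1: stock 202.8600 → up 255.6036 (V=51.1325), down 154.1736 (V=-50.2975). Price 16.9772; hedge Δ=1.0000, bond B=-185.8828.
  t=0,j=0: stock 161.0000 → up 202.8600 (V=16.9772), down 122.3600 (V=-63.5228). Price -7.9844; hedge Δ=1.0000, bond B=-168.9844.
Each (Δ,B) replicates both successor values, so the strategy is self-financing and V0 is arbitrage-free.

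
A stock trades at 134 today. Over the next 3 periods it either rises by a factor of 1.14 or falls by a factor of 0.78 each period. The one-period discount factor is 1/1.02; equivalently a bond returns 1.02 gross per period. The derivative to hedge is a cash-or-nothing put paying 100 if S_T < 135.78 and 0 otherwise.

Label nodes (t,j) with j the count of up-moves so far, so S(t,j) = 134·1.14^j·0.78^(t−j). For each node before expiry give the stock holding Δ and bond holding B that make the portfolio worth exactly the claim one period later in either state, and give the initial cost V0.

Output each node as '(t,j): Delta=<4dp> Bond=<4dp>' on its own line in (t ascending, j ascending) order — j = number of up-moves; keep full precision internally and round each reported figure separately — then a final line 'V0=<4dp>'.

Risk-neutral probability p* = (R−d)/(u−d) = (1.02−0.78)/(1.14−0.78) = 0.6667.
Payoff layer (t=3): V(3,0)=100.0000, V(3,1)=100.0000, V(3,2)=0.0000, V(3,3)=0.0000
  t=2,j=0: stock 81.5256 → up 92.9392 (V=100.0000), down 63.5900 (V=100.0000). Price 98.0392; hedge Δ=0.0000, bond B=98.0392.
  t=2,j=1: stock 119.1528 → up 135.8342 (V=0.0000), down 92.9392 (V=100.0000). Price 32.6797; hedge Δ=-2.3313, bond B=310.4575.
  t=2,j=2: stock 174.1464 → up 198.5269 (V=0.0000), down 135.8342 (V=0.0000). Price 0.0000; hedge Δ=0.0000, bond B=0.0000.
  t=1,j=0: stock 104.5200 → up 119.1528 (V=32.6797), down 81.5256 (V=98.0392). Price 53.3983; hedge Δ=-1.7370, bond B=234.9524.
  t=1,j=1: stock 152.7600 → up 174.1464 (V=0.0000), down 119.1528 (V=32.6797). Price 10.6797; hedge Δ=-0.5942, bond B=101.4567.
  t=0,j=0: stock 134.0000 → up 152.7600 (V=10.6797), down 104.5200 (V=53.3983). Price 24.4306; hedge Δ=-0.8855, bond B=143.0934.
The time-0 hedge costs 24.4306, which is the no-arbitrage price.

(0,0): Delta=-0.8855 Bond=143.0934
(1,0): Delta=-1.7370 Bond=234.9524
(1,1): Delta=-0.5942 Bond=101.4567
(2,0): Delta=0.0000 Bond=98.0392
(2,1): Delta=-2.3313 Bond=310.4575
(2,2): Delta=0.0000 Bond=0.0000
V0=24.4306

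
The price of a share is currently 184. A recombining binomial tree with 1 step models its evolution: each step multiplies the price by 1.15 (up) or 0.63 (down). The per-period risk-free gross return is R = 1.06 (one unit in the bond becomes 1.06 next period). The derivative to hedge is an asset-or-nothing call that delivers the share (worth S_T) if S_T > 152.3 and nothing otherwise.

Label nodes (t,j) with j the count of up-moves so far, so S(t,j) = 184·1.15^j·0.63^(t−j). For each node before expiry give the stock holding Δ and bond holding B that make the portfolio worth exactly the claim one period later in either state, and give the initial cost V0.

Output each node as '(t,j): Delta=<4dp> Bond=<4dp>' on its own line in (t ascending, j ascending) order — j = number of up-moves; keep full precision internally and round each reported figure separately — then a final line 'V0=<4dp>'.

The replicating-portfolio and risk-neutral prices coincide; use p* = (1.06−0.63)/(1.15−0.63) = 0.8269 for the latter.
At expiry t=1: V(1,0)=0.0000, V(1,1)=211.6000
  t=0,j=0: stock 184.0000 → up 211.6000 (V=211.6000), down 115.9200 (V=0.0000). Price 165.0726; hedge Δ=2.2115, bond B=-241.8505.
Root portfolio cost Δ·184+B reproduces V0=165.0726.

(0,0): Delta=2.2115 Bond=-241.8505
V0=165.0726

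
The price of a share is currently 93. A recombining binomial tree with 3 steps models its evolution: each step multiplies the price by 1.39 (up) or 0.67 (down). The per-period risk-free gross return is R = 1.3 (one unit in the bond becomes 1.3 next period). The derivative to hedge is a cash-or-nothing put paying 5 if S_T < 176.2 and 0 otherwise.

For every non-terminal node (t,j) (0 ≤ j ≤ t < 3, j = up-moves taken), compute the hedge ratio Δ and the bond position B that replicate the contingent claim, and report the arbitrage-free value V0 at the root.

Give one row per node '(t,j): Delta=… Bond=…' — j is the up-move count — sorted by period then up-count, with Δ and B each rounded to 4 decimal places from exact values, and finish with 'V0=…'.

The replicating-portfolio and risk-neutral prices coincide; use p* = (1.3−0.67)/(1.39−0.67) = 0.8750 for the latter.
Terminal values V(3,·): V(3,0)=5.0000, V(3,1)=5.0000, V(3,2)=5.0000, V(3,3)=0.0000
(2,0): S=41.7477. Δ = (V_up−V_dn)/(S_up−S_dn) = (5.0000−5.0000)/(58.0293−27.9710) = 0.0000. V = [p*·5.0000 + (1−p*)·5.0000]/1.3 = 3.8462. B = V − Δ·S = 3.8462.
(2,1): S=86.6109. Δ = (V_up−V_dn)/(S_up−S_dn) = (5.0000−5.0000)/(120.3892−58.0293) = 0.0000. V = [p*·5.0000 + (1−p*)·5.0000]/1.3 = 3.8462. B = V − Δ·S = 3.8462.
(2,2): S=179.6853. Δ = (V_up−V_dn)/(S_up−S_dn) = (0.0000−5.0000)/(249.7626−120.3892) = -0.0386. V = [p*·0.0000 + (1−p*)·5.0000]/1.3 = 0.4808. B = V − Δ·S = 7.4252.
(1,0): S=62.3100. Δ = (V_up−V_dn)/(S_up−S_dn) = (3.8462−3.8462)/(86.6109−41.7477) = 0.0000. V = [p*·3.8462 + (1−p*)·3.8462]/1.3 = 2.9586. B = V − Δ·S = 2.9586.
(1,1): S=129.2700. Δ = (V_up−V_dn)/(S_up−S_dn) = (0.4808−3.8462)/(179.6853−86.6109) = -0.0362. V = [p*·0.4808 + (1−p*)·3.8462]/1.3 = 0.6934. B = V − Δ·S = 5.3676.
(0,0): S=93.0000. Δ = (V_up−V_dn)/(S_up−S_dn) = (0.6934−2.9586)/(129.2700−62.3100) = -0.0338. V = [p*·0.6934 + (1−p*)·2.9586]/1.3 = 0.7512. B = V − Δ·S = 3.8973.
Check: Δ(0,0)·S0 + B(0,0) = 0.7512 = V0.

(0,0): Delta=-0.0338 Bond=3.8973
(1,0): Delta=0.0000 Bond=2.9586
(1,1): Delta=-0.0362 Bond=5.3676
(2,0): Delta=0.0000 Bond=3.8462
(2,1): Delta=0.0000 Bond=3.8462
(2,2): Delta=-0.0386 Bond=7.4252
V0=0.7512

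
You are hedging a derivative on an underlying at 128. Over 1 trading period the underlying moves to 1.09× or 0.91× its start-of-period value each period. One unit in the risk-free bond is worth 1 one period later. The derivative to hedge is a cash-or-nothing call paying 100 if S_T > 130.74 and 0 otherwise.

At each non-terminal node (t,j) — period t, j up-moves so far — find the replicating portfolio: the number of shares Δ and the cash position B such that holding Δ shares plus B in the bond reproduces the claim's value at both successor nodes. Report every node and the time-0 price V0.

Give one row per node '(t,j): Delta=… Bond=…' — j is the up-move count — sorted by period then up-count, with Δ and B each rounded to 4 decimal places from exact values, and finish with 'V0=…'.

(0,0): Delta=4.3403 Bond=-505.5556
V0=50.0000

Risk-neutral probability p* = (R−d)/(u−d) = (1−0.91)/(1.09−0.91) = 0.5000.
Terminal values V(1,·): V(1,0)=0.0000, V(1,1)=100.0000
  t=0,j=0: stock 128.0000 → up 139.5200 (V=100.0000), down 116.4800 (V=0.0000). Price 50.0000; hedge Δ=4.3403, bond B=-505.5556.
Self-financing check: at every node Δ·S+B equals the discounted successor values.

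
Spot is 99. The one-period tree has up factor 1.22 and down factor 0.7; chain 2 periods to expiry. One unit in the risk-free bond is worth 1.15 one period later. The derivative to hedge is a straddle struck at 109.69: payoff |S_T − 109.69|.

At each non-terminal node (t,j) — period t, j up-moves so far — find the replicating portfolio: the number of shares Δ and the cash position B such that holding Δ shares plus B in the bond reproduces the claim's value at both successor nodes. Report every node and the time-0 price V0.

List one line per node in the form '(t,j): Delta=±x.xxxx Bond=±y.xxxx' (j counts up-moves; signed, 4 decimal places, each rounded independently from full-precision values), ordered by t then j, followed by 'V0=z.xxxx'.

The replicating-portfolio and risk-neutral prices coincide; use p* = (1.15−0.7)/(1.22−0.7) = 0.8654 for the latter.
At expiry t=2: V(2,0)=61.1800, V(2,1)=25.1440, V(2,2)=37.6616
Node (1,0) S=69.3000: V=(p*·25.1440+(1−p*)·61.1800)/1.15=26.0826; Δ=(25.1440−61.1800)/(84.5460−48.5100)=-1.0000; B=V−Δ·S=95.3826
Node (1,1) S=120.7800: V=(p*·37.6616+(1−p*)·25.1440)/1.15=31.2839; Δ=(37.6616−25.1440)/(147.3516−84.5460)=0.1993; B=V−Δ·S=7.2116
Node (0,0) S=99.0000: V=(p*·31.2839+(1−p*)·26.0826)/1.15=26.5946; Δ=(31.2839−26.0826)/(120.7800−69.3000)=0.1010; B=V−Δ·S=16.5920
Self-financing check: at every node Δ·S+B equals the discounted successor values.

(0,0): Delta=0.1010 Bond=16.5920
(1,0): Delta=-1.0000 Bond=95.3826
(1,1): Delta=0.1993 Bond=7.2116
V0=26.5946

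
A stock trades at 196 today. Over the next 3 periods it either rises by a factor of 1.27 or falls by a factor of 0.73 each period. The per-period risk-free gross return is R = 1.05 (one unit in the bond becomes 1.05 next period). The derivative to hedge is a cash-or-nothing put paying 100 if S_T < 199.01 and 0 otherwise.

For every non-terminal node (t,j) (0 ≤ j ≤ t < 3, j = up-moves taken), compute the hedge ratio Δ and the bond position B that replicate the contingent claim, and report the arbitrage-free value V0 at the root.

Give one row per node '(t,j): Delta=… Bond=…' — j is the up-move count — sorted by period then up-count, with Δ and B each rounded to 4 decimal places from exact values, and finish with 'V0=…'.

Under the risk-neutral measure, an up-move has probability p* = (R−d)/(u−d) = 0.5926 and values discount at R = 1.05.
Terminal values V(3,·): V(3,0)=100.0000, V(3,1)=100.0000, V(3,2)=0.0000, V(3,3)=0.0000
(2,0): S=104.4484. Δ = (V_up−V_dn)/(S_up−S_dn) = (100.0000−100.0000)/(132.6495−76.2473) = 0.0000. V = [p*·100.0000 + (1−p*)·100.0000]/1.05 = 95.2381. B = V − Δ·S = 95.2381.
(2,1): S=181.7116. Δ = (V_up−V_dn)/(S_up−S_dn) = (0.0000−100.0000)/(230.7737−132.6495) = -1.0191. V = [p*·0.0000 + (1−p*)·100.0000]/1.05 = 38.8007. B = V − Δ·S = 223.9859.
(2,2): S=316.1284. Δ = (V_up−V_dn)/(S_up−S_dn) = (0.0000−0.0000)/(401.4831−230.7737) = 0.0000. V = [p*·0.0000 + (1−p*)·0.0000]/1.05 = 0.0000. B = V − Δ·S = 0.0000.
(1,0): S=143.0800. Δ = (V_up−V_dn)/(S_up−S_dn) = (38.8007−95.2381)/(181.7116−104.4484) = -0.7305. V = [p*·38.8007 + (1−p*)·95.2381]/1.05 = 58.8512. B = V − Δ·S = 163.3648.
(1,1): S=248.9200. Δ = (V_up−V_dn)/(S_up−S_dn) = (0.0000−38.8007)/(316.1284−181.7116) = -0.2887. V = [p*·0.0000 + (1−p*)·38.8007]/1.05 = 15.0549. B = V − Δ·S = 86.9081.
(0,0): S=196.0000. Δ = (V_up−V_dn)/(S_up−S_dn) = (15.0549−58.8512)/(248.9200−143.0800) = -0.4138. V = [p*·15.0549 + (1−p*)·58.8512]/1.05 = 31.3313. B = V − Δ·S = 112.4354.
The time-0 hedge costs 31.3313, which is the no-arbitrage price.

(0,0): Delta=-0.4138 Bond=112.4354
(1,0): Delta=-0.7305 Bond=163.3648
(1,1): Delta=-0.2887 Bond=86.9081
(2,0): Delta=0.0000 Bond=95.2381
(2,1): Delta=-1.0191 Bond=223.9859
(2,2): Delta=0.0000 Bond=0.0000
V0=31.3313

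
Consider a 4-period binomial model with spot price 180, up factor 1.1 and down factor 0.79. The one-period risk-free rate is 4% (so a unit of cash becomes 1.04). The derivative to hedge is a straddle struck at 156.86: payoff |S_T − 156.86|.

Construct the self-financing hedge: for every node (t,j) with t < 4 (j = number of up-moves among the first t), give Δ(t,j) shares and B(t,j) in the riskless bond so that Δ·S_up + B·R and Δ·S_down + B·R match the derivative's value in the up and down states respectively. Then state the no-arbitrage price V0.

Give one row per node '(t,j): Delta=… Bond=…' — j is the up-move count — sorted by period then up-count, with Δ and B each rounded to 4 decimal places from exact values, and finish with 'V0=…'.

Risk-neutral probability p* = (R−d)/(u−d) = (1.04−0.79)/(1.1−0.79) = 0.8065.
At expiry t=4: V(4,0)=86.7499, V(4,1)=59.2383, V(4,2)=20.9310, V(4,3)=32.4082, V(4,4)=106.6780
(3,0): S=88.7470. Δ = (V_up−V_dn)/(S_up−S_dn) = (59.2383−86.7499)/(97.6217−70.1101) = -1.0000. V = [p*·59.2383 + (1−p*)·86.7499]/1.04 = 62.0799. B = V − Δ·S = 150.8269.
(3,1): S=123.5718. Δ = (V_up−V_dn)/(S_up−S_dn) = (20.9310−59.2383)/(135.9290−97.6217) = -1.0000. V = [p*·20.9310 + (1−p*)·59.2383]/1.04 = 27.2551. B = V − Δ·S = 150.8269.
(3,2): S=172.0620. Δ = (V_up−V_dn)/(S_up−S_dn) = (32.4082−20.9310)/(189.2682−135.9290) = 0.2152. V = [p*·32.4082 + (1−p*)·20.9310]/1.04 = 29.0258. B = V − Δ·S = -7.9974.
(3,3): S=239.5800. Δ = (V_up−V_dn)/(S_up−S_dn) = (106.6780−32.4082)/(263.5380−189.2682) = 1.0000. V = [p*·106.6780 + (1−p*)·32.4082]/1.04 = 88.7531. B = V − Δ·S = -150.8269.
(2,0): S=112.3380. Δ = (V_up−V_dn)/(S_up−S_dn) = (27.2551−62.0799)/(123.5718−88.7470) = -1.0000. V = [p*·27.2551 + (1−p*)·62.0799]/1.04 = 32.6879. B = V − Δ·S = 145.0259.
(2,1): S=156.4200. Δ = (V_up−V_dn)/(S_up−S_dn) = (29.0258−27.2551)/(172.0620−123.5718) = 0.0365. V = [p*·29.0258 + (1−p*)·27.2551]/1.04 = 27.5799. B = V − Δ·S = 21.8681.
(2,2): S=217.8000. Δ = (V_up−V_dn)/(S_up−S_dn) = (88.7531−29.0258)/(239.5800−172.0620) = 0.8846. V = [p*·88.7531 + (1−p*)·29.0258]/1.04 = 74.2240. B = V − Δ·S = -118.4447.
(1,0): S=142.2000. Δ = (V_up−V_dn)/(S_up−S_dn) = (27.5799−32.6879)/(156.4200−112.3380) = -0.1159. V = [p*·27.5799 + (1−p*)·32.6879]/1.04 = 27.4697. B = V − Δ·S = 43.9472.
(1,1): S=198.0000. Δ = (V_up−V_dn)/(S_up−S_dn) = (74.2240−27.5799)/(217.8000−156.4200) = 0.7599. V = [p*·74.2240 + (1−p*)·27.5799]/1.04 = 62.6886. B = V − Δ·S = -87.7763.
(0,0): S=180.0000. Δ = (V_up−V_dn)/(S_up−S_dn) = (62.6886−27.4697)/(198.0000−142.2000) = 0.6312. V = [p*·62.6886 + (1−p*)·27.4697]/1.04 = 53.7231. B = V − Δ·S = -59.8860.
The time-0 hedge costs 53.7231, which is the no-arbitrage price.

(0,0): Delta=0.6312 Bond=-59.8860
(1,0): Delta=-0.1159 Bond=43.9472
(1,1): Delta=0.7599 Bond=-87.7763
(2,0): Delta=-1.0000 Bond=145.0259
(2,1): Delta=0.0365 Bond=21.8681
(2,2): Delta=0.8846 Bond=-118.4447
(3,0): Delta=-1.0000 Bond=150.8269
(3,1): Delta=-1.0000 Bond=150.8269
(3,2): Delta=0.2152 Bond=-7.9974
(3,3): Delta=1.0000 Bond=-150.8269
V0=53.7231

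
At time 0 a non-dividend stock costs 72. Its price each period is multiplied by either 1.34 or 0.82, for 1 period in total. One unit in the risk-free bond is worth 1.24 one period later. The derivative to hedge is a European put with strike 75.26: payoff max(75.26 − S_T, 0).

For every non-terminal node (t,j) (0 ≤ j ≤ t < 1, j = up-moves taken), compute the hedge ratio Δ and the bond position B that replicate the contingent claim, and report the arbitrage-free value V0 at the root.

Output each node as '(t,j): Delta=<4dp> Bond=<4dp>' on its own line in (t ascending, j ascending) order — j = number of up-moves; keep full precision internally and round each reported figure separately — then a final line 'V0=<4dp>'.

Risk-neutral probability p* = (R−d)/(u−d) = (1.24−0.82)/(1.34−0.82) = 0.8077.
Terminal values V(1,·): V(1,0)=16.2200, V(1,1)=0.0000
Node (0,0) S=72.0000: V=(p*·0.0000+(1−p*)·16.2200)/1.24=2.5155; Δ=(0.0000−16.2200)/(96.4800−59.0400)=-0.4332; B=V−Δ·S=33.7078
Self-financing check: at every node Δ·S+B equals the discounted successor values.

(0,0): Delta=-0.4332 Bond=33.7078
V0=2.5155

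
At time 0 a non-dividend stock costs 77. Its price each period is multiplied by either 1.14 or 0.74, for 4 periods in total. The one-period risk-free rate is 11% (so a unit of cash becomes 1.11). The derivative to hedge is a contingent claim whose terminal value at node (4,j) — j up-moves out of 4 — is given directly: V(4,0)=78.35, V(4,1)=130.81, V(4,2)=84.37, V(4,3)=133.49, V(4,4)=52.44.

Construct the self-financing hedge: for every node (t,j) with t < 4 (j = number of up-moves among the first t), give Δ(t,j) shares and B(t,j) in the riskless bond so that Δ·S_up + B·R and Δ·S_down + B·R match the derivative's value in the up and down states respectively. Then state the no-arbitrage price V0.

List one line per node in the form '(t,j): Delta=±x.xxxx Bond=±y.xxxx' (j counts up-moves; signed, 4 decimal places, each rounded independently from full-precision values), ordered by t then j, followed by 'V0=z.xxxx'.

Risk-neutral probability p* = (R−d)/(u−d) = (1.11−0.74)/(1.14−0.74) = 0.9250.
Payoff layer (t=4): V(4,0)=78.3500, V(4,1)=130.8100, V(4,2)=84.3700, V(4,3)=133.4900, V(4,4)=52.4400
Node (3,0) S=31.2022: V=(p*·130.8100+(1−p*)·78.3500)/1.11=114.3023; Δ=(130.8100−78.3500)/(35.5706−23.0897)=4.2032; B=V−Δ·S=-16.8477
Node (3,1) S=48.0683: V=(p*·84.3700+(1−p*)·130.8100)/1.11=79.1468; Δ=(84.3700−130.8100)/(54.7979−35.5706)=-2.4153; B=V−Δ·S=195.2468
Node (3,2) S=74.0512: V=(p*·133.4900+(1−p*)·84.3700)/1.11=116.9423; Δ=(133.4900−84.3700)/(84.4184−54.7979)=1.6583; B=V−Δ·S=-5.8577
Node (3,3) S=114.0789: V=(p*·52.4400+(1−p*)·133.4900)/1.11=52.7196; Δ=(52.4400−133.4900)/(130.0499−84.4184)=-1.7762; B=V−Δ·S=255.3446
Node (2,0) S=42.1652: V=(p*·79.1468+(1−p*)·114.3023)/1.11=73.6788; Δ=(79.1468−114.3023)/(48.0683−31.2022)=-2.0844; B=V−Δ·S=161.5673
Node (2,1) S=64.9572: V=(p*·116.9423+(1−p*)·79.1468)/1.11=102.7997; Δ=(116.9423−79.1468)/(74.0512−48.0683)=1.4546; B=V−Δ·S=8.3110
Node (2,2) S=100.0692: V=(p*·52.7196+(1−p*)·116.9423)/1.11=51.8345; Δ=(52.7196−116.9423)/(114.0789−74.0512)=-1.6045; B=V−Δ·S=212.3914
Node (1,0) S=56.9800: V=(p*·102.7997+(1−p*)·73.6788)/1.11=90.6447; Δ=(102.7997−73.6788)/(64.9572−42.1652)=1.2777; B=V−Δ·S=17.8425
Node (1,1) S=87.7800: V=(p*·51.8345+(1−p*)·102.7997)/1.11=50.1413; Δ=(51.8345−102.7997)/(100.0692−64.9572)=-1.4515; B=V−Δ·S=177.5544
Node (0,0) S=77.0000: V=(p*·50.1413+(1−p*)·90.6447)/1.11=47.9091; Δ=(50.1413−90.6447)/(87.7800−56.9800)=-1.3150; B=V−Δ·S=149.1675
Root portfolio cost Δ·77+B reproduces V0=47.9091.

(0,0): Delta=-1.3150 Bond=149.1675
(1,0): Delta=1.2777 Bond=17.8425
(1,1): Delta=-1.4515 Bond=177.5544
(2,0): Delta=-2.0844 Bond=161.5673
(2,1): Delta=1.4546 Bond=8.3110
(2,2): Delta=-1.6045 Bond=212.3914
(3,0): Delta=4.2032 Bond=-16.8477
(3,1): Delta=-2.4153 Bond=195.2468
(3,2): Delta=1.6583 Bond=-5.8577
(3,3): Delta=-1.7762 Bond=255.3446
V0=47.9091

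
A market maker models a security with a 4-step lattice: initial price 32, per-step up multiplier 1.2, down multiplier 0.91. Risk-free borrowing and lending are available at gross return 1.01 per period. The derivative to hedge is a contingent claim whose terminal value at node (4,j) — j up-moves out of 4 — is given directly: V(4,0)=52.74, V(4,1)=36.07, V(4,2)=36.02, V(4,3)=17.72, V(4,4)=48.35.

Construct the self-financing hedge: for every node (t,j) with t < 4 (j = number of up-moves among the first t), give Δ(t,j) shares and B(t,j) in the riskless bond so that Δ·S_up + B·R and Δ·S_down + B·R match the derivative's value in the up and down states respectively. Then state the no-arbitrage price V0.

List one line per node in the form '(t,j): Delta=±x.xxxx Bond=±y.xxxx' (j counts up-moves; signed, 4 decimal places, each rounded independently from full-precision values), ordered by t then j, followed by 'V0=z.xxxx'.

Risk-neutral probability p* = (R−d)/(u−d) = (1.01−0.91)/(1.2−0.91) = 0.3448.
Terminal values V(4,·): V(4,0)=52.7400, V(4,1)=36.0700, V(4,2)=36.0200, V(4,3)=17.7200, V(4,4)=48.3500
  t=3,j=0: stock 24.1143 → up 28.9371 (V=36.0700), down 21.9440 (V=52.7400). Price 46.5265; hedge Δ=-2.3838, bond B=104.0092.
  t=3,j=1: stock 31.7990 → up 38.1588 (V=36.0200), down 28.9371 (V=36.0700). Price 35.6958; hedge Δ=-0.0054, bond B=35.8682.
  t=3,j=2: stock 41.9328 → up 50.3194 (V=17.7200), down 38.1588 (V=36.0200). Price 29.4155; hedge Δ=-1.5049, bond B=92.5189.
  t=3,j=3: stock 55.2960 → up 66.3552 (V=48.3500), down 50.3194 (V=17.7200). Price 28.0020; hedge Δ=1.9101, bond B=-77.6186.
  t=2,j=0: stock 26.4992 → up 31.7990 (V=35.6958), down 24.1143 (V=46.5265). Price 42.3681; hedge Δ=-1.4094, bond B=79.7152.
  t=2,j=1: stock 34.9440 → up 41.9328 (V=29.4155), down 31.7990 (V=35.6958). Price 33.1982; hedge Δ=-0.6197, bond B=54.8544.
  t=2,j=2: stock 46.0800 → up 55.2960 (V=28.0020), down 41.9328 (V=29.4155). Price 28.6417; hedge Δ=-0.1058, bond B=33.5157.
  t=1,j=0: stock 29.1200 → up 34.9440 (V=33.1982), down 26.4992 (V=42.3681). Price 38.8179; hedge Δ=-1.0859, bond B=70.4381.
  t=1,j=1: stock 38.4000 → up 46.0800 (V=28.6417), down 34.9440 (V=33.1982). Price 31.3138; hedge Δ=-0.4092, bond B=47.0260.
  t=0,j=0: stock 32.0000 → up 38.4000 (V=31.3138), down 29.1200 (V=38.8179). Price 35.8716; hedge Δ=-0.8086, bond B=61.7475.
Check: Δ(0,0)·S0 + B(0,0) = 35.8716 = V0.

(0,0): Delta=-0.8086 Bond=61.7475
(1,0): Delta=-1.0859 Bond=70.4381
(1,1): Delta=-0.4092 Bond=47.0260
(2,0): Delta=-1.4094 Bond=79.7152
(2,1): Delta=-0.6197 Bond=54.8544
(2,2): Delta=-0.1058 Bond=33.5157
(3,0): Delta=-2.3838 Bond=104.0092
(3,1): Delta=-0.0054 Bond=35.8682
(3,2): Delta=-1.5049 Bond=92.5189
(3,3): Delta=1.9101 Bond=-77.6186
V0=35.8716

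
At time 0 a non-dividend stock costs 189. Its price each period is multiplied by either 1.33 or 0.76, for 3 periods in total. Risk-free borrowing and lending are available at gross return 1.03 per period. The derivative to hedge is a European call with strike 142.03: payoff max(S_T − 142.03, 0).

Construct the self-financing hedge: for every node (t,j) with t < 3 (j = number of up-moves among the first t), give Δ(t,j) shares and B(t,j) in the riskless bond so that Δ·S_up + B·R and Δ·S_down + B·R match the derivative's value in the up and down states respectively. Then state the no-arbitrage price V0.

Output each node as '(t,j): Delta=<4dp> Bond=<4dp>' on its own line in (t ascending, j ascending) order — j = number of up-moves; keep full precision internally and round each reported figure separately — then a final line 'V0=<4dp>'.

(0,0): Delta=0.8568 Bond=-95.0412
(1,0): Delta=0.6314 Bond=-65.5065
(1,1): Delta=1.0000 Bond=-133.8769
(2,0): Delta=0.0508 Bond=-4.0923
(2,1): Delta=1.0000 Bond=-137.8932
(2,2): Delta=1.0000 Bond=-137.8932
V0=66.9028

The replicating-portfolio and risk-neutral prices coincide; use p* = (1.03−0.76)/(1.33−0.76) = 0.4737 for the latter.
Payoff layer (t=3): V(3,0)=0.0000, V(3,1)=3.1613, V(3,2)=112.0548, V(3,3)=302.6184
Node (2,0) S=109.1664: V=(p*·3.1613+(1−p*)·0.0000)/1.03=1.4538; Δ=(3.1613−0.0000)/(145.1913−82.9665)=0.0508; B=V−Δ·S=-4.0923
Node (2,1) S=191.0412: V=(p*·112.0548+(1−p*)·3.1613)/1.03=53.1480; Δ=(112.0548−3.1613)/(254.0848−145.1913)=1.0000; B=V−Δ·S=-137.8932
Node (2,2) S=334.3221: V=(p*·302.6184+(1−p*)·112.0548)/1.03=196.4289; Δ=(302.6184−112.0548)/(444.6484−254.0848)=1.0000; B=V−Δ·S=-137.8932
Node (1,0) S=143.6400: V=(p*·53.1480+(1−p*)·1.4538)/1.03=25.1850; Δ=(53.1480−1.4538)/(191.0412−109.1664)=0.6314; B=V−Δ·S=-65.5065
Node (1,1) S=251.3700: V=(p*·196.4289+(1−p*)·53.1480)/1.03=117.4931; Δ=(196.4289−53.1480)/(334.3221−191.0412)=1.0000; B=V−Δ·S=-133.8769
Node (0,0) S=189.0000: V=(p*·117.4931+(1−p*)·25.1850)/1.03=66.9028; Δ=(117.4931−25.1850)/(251.3700−143.6400)=0.8568; B=V−Δ·S=-95.0412
The time-0 hedge costs 66.9028, which is the no-arbitrage price.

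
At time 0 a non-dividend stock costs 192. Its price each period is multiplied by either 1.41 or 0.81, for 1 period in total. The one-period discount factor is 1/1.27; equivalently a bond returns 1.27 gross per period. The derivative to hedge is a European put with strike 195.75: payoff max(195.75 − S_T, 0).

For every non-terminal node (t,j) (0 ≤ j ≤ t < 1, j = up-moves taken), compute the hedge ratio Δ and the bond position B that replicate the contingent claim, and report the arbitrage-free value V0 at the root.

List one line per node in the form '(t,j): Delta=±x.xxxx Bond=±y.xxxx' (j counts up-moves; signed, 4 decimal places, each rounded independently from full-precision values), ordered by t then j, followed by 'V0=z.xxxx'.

Since d<R<u, set p* = (R−d)/(u−d) = 0.7667; price each node as the discounted p*-expectation of its children.
Terminal payoffs: V(1,0)=40.2300, V(1,1)=0.0000
  t=0,j=0: stock 192.0000 → up 270.7200 (V=0.0000), down 155.5200 (V=40.2300). Price 7.3913; hedge Δ=-0.3492, bond B=74.4413.
Root portfolio cost Δ·192+B reproduces V0=7.3913.

(0,0): Delta=-0.3492 Bond=74.4413
V0=7.3913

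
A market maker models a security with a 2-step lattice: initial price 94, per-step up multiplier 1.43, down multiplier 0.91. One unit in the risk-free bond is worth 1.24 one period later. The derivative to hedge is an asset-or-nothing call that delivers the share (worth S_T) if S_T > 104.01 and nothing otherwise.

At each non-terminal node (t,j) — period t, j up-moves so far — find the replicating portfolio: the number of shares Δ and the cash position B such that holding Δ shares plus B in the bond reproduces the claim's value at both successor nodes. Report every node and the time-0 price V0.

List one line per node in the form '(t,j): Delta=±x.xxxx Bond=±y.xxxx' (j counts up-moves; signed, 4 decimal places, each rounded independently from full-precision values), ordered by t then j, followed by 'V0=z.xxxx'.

Since d<R<u, set p* = (R−d)/(u−d) = 0.6346; price each node as the discounted p*-expectation of its children.
Payoff layer (t=2): V(2,0)=0.0000, V(2,1)=122.3222, V(2,2)=192.2206
(1,0): S=85.5400. Δ = (V_up−V_dn)/(S_up−S_dn) = (122.3222−0.0000)/(122.3222−77.8414) = 2.7500. V = [p*·122.3222 + (1−p*)·0.0000]/1.24 = 62.6029. B = V − Δ·S = -172.6321.
(1,1): S=134.4200. Δ = (V_up−V_dn)/(S_up−S_dn) = (192.2206−122.3222)/(192.2206−122.3222) = 1.0000. V = [p*·192.2206 + (1−p*)·122.3222]/1.24 = 134.4200. B = V − Δ·S = 0.0000.
(0,0): S=94.0000. Δ = (V_up−V_dn)/(S_up−S_dn) = (134.4200−62.6029)/(134.4200−85.5400) = 1.4693. V = [p*·134.4200 + (1−p*)·62.6029]/1.24 = 87.2412. B = V − Δ·S = -50.8687.
Each (Δ,B) replicates both successor values, so the strategy is self-financing and V0 is arbitrage-free.

(0,0): Delta=1.4693 Bond=-50.8687
(1,0): Delta=2.7500 Bond=-172.6321
(1,1): Delta=1.0000 Bond=0.0000
V0=87.2412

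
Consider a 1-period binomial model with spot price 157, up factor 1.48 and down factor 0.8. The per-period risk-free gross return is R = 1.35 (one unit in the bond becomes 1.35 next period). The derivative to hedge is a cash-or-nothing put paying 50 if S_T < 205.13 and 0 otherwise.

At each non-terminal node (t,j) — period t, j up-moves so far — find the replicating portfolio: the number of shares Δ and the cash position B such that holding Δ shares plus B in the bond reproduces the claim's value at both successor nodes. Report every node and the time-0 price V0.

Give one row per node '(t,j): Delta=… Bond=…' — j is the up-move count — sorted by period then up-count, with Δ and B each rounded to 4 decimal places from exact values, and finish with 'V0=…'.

Since d<R<u, set p* = (R−d)/(u−d) = 0.8088; price each node as the discounted p*-expectation of its children.
Payoff layer (t=1): V(1,0)=50.0000, V(1,1)=0.0000
  t=0,j=0: stock 157.0000 → up 232.3600 (V=0.0000), down 125.6000 (V=50.0000). Price 7.0806; hedge Δ=-0.4683, bond B=80.6100.
The time-0 hedge costs 7.0806, which is the no-arbitrage price.

(0,0): Delta=-0.4683 Bond=80.6100
V0=7.0806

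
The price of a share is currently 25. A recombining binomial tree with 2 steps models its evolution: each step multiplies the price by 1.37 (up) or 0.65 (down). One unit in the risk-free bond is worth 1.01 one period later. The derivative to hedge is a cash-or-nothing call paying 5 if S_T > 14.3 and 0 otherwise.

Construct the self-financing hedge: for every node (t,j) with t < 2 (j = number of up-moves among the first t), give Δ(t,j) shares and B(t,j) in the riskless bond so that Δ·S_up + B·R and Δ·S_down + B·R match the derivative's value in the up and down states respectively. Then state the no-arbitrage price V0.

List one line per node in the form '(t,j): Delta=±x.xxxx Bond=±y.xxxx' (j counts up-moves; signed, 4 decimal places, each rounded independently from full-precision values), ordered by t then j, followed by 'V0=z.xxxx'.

Since d<R<u, set p* = (R−d)/(u−d) = 0.5000; price each node as the discounted p*-expectation of its children.
At expiry t=2: V(2,0)=0.0000, V(2,1)=5.0000, V(2,2)=5.0000
(1,0): S=16.2500. Δ = (V_up−V_dn)/(S_up−S_dn) = (5.0000−0.0000)/(22.2625−10.5625) = 0.4274. V = [p*·5.0000 + (1−p*)·0.0000]/1.01 = 2.4752. B = V − Δ·S = -4.4692.
(1,1): S=34.2500. Δ = (V_up−V_dn)/(S_up−S_dn) = (5.0000−5.0000)/(46.9225−22.2625) = 0.0000. V = [p*·5.0000 + (1−p*)·5.0000]/1.01 = 4.9505. B = V − Δ·S = 4.9505.
(0,0): S=25.0000. Δ = (V_up−V_dn)/(S_up−S_dn) = (4.9505−2.4752)/(34.2500−16.2500) = 0.1375. V = [p*·4.9505 + (1−p*)·2.4752]/1.01 = 3.6761. B = V − Δ·S = 0.2383.
The time-0 hedge costs 3.6761, which is the no-arbitrage price.

(0,0): Delta=0.1375 Bond=0.2383
(1,0): Delta=0.4274 Bond=-4.4692
(1,1): Delta=0.0000 Bond=4.9505
V0=3.6761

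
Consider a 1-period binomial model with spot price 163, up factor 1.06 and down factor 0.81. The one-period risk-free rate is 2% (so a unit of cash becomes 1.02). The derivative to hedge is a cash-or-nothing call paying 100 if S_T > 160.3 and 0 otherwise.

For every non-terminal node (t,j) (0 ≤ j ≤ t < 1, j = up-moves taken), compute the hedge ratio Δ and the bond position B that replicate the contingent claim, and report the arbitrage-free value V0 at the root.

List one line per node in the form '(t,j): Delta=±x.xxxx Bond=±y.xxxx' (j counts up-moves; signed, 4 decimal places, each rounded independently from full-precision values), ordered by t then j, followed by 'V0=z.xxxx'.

(0,0): Delta=2.4540 Bond=-317.6471
V0=82.3529

Since d<R<u, set p* = (R−d)/(u−d) = 0.8400; price each node as the discounted p*-expectation of its children.
At expiry t=1: V(1,0)=0.0000, V(1,1)=100.0000
  t=0,j=0: stock 163.0000 → up 172.7800 (V=100.0000), down 132.0300 (V=0.0000). Price 82.3529; hedge Δ=2.4540, bond B=-317.6471.
Self-financing check: at every node Δ·S+B equals the discounted successor values.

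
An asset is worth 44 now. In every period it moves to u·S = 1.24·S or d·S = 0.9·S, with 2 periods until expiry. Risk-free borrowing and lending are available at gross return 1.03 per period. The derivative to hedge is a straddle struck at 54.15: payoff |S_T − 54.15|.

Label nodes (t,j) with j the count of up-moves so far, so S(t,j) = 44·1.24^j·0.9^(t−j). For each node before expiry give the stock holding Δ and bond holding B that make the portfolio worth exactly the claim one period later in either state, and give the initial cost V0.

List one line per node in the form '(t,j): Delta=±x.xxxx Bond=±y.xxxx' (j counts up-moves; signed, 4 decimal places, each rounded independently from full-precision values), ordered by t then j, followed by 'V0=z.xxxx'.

(0,0): Delta=-0.3298 Bond=25.2749
(1,0): Delta=-1.0000 Bond=52.5728
(1,1): Delta=0.4560 Bond=-16.8387
V0=10.7634

The replicating-portfolio and risk-neutral prices coincide; use p* = (1.03−0.9)/(1.24−0.9) = 0.3824 for the latter.
Payoff layer (t=2): V(2,0)=18.5100, V(2,1)=5.0460, V(2,2)=13.5044
  t=1,j=0: stock 39.6000 → up 49.1040 (V=5.0460), down 35.6400 (V=18.5100). Price 12.9728; hedge Δ=-1.0000, bond B=52.5728.
  t=1,j=1: stock 54.5600 → up 67.6544 (V=13.5044), down 49.1040 (V=5.0460). Price 8.0389; hedge Δ=0.4560, bond B=-16.8387.
  t=0,j=0: stock 44.0000 → up 54.5600 (V=8.0389), down 39.6000 (V=12.9728). Price 10.7634; hedge Δ=-0.3298, bond B=25.2749.
Self-financing check: at every node Δ·S+B equals the discounted successor values.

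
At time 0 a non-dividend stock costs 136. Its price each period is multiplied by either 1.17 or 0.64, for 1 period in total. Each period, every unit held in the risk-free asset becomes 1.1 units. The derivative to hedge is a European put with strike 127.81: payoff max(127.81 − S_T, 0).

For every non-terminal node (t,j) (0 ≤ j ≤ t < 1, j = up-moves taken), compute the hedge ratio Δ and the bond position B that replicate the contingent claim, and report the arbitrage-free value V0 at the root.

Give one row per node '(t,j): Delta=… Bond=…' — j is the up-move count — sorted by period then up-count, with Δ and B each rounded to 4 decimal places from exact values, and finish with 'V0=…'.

(0,0): Delta=-0.5656 Bond=81.8197
V0=4.8952

The replicating-portfolio and risk-neutral prices coincide; use p* = (1.1−0.64)/(1.17−0.64) = 0.8679 for the latter.
At expiry t=1: V(1,0)=40.7700, V(1,1)=0.0000
(0,0): S=136.0000. Δ = (V_up−V_dn)/(S_up−S_dn) = (0.0000−40.7700)/(159.1200−87.0400) = -0.5656. V = [p*·0.0000 + (1−p*)·40.7700]/1.1 = 4.8952. B = V − Δ·S = 81.8197.
Self-financing check: at every node Δ·S+B equals the discounted successor values.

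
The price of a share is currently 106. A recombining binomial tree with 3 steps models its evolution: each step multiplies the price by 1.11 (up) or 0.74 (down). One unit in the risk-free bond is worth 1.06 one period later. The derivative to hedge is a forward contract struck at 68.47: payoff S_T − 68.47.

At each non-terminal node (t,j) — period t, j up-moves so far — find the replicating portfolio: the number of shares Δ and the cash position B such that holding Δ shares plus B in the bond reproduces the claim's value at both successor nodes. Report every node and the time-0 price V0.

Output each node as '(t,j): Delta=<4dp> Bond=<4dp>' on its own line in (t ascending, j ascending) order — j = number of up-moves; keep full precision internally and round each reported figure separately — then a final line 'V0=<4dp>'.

(0,0): Delta=1.0000 Bond=-57.4887
(1,0): Delta=1.0000 Bond=-60.9381
(1,1): Delta=1.0000 Bond=-60.9381
(2,0): Delta=1.0000 Bond=-64.5943
(2,1): Delta=1.0000 Bond=-64.5943
(2,2): Delta=1.0000 Bond=-64.5943
V0=48.5113

No-arbitrage ⇒ martingale measure with p* = (R−d)/(u−d) = 0.8649.
At expiry t=3: V(3,0)=-25.5163, V(3,1)=-4.0394, V(3,2)=28.1759, V(3,3)=76.4989
Node (2,0) S=58.0456: V=(p*·-4.0394+(1−p*)·-25.5163)/1.06=-6.5487; Δ=(-4.0394−-25.5163)/(64.4306−42.9537)=1.0000; B=V−Δ·S=-64.5943
Node (2,1) S=87.0684: V=(p*·28.1759+(1−p*)·-4.0394)/1.06=22.4741; Δ=(28.1759−-4.0394)/(96.6459−64.4306)=1.0000; B=V−Δ·S=-64.5943
Node (2,2) S=130.6026: V=(p*·76.4989+(1−p*)·28.1759)/1.06=66.0083; Δ=(76.4989−28.1759)/(144.9689−96.6459)=1.0000; B=V−Δ·S=-64.5943
Node (1,0) S=78.4400: V=(p*·22.4741+(1−p*)·-6.5487)/1.06=17.5019; Δ=(22.4741−-6.5487)/(87.0684−58.0456)=1.0000; B=V−Δ·S=-60.9381
Node (1,1) S=117.6600: V=(p*·66.0083+(1−p*)·22.4741)/1.06=56.7219; Δ=(66.0083−22.4741)/(130.6026−87.0684)=1.0000; B=V−Δ·S=-60.9381
Node (0,0) S=106.0000: V=(p*·56.7219+(1−p*)·17.5019)/1.06=48.5113; Δ=(56.7219−17.5019)/(117.6600−78.4400)=1.0000; B=V−Δ·S=-57.4887
Self-financing check: at every node Δ·S+B equals the discounted successor values.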